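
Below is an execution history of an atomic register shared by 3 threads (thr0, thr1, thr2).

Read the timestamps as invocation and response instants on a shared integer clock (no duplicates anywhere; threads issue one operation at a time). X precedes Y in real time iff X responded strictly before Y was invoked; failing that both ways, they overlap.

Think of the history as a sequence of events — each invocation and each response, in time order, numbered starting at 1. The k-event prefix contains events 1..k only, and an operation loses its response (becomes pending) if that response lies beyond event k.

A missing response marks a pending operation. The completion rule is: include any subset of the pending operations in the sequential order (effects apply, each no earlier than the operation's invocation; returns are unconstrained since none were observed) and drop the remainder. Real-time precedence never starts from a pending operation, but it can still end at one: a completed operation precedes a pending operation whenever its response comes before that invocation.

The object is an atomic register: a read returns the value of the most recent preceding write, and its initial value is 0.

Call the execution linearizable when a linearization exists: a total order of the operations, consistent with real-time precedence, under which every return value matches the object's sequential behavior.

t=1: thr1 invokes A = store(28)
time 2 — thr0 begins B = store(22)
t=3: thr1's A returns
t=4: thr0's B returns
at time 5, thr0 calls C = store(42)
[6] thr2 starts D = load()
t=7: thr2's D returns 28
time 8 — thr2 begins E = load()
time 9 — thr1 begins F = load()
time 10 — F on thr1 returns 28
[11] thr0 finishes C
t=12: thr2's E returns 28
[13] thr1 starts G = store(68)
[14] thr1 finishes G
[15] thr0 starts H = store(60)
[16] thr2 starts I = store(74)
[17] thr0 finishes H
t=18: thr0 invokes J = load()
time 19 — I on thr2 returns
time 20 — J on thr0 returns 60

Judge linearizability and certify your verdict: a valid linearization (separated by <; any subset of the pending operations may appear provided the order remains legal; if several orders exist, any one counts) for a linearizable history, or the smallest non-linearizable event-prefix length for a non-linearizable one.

1. B store(22), leaving value 22
2. A store(28), leaving value 28
3. D load() → 28, leaving value 28
4. E load() → 28, leaving value 28
5. F load() → 28, leaving value 28
6. C store(42), leaving value 42
7. G store(68), leaving value 68
8. H store(60), leaving value 60
9. J load() → 60, leaving value 60
10. I store(74), leaving value 74

linearizable — witness: B < A < D < E < F < C < G < H < J < I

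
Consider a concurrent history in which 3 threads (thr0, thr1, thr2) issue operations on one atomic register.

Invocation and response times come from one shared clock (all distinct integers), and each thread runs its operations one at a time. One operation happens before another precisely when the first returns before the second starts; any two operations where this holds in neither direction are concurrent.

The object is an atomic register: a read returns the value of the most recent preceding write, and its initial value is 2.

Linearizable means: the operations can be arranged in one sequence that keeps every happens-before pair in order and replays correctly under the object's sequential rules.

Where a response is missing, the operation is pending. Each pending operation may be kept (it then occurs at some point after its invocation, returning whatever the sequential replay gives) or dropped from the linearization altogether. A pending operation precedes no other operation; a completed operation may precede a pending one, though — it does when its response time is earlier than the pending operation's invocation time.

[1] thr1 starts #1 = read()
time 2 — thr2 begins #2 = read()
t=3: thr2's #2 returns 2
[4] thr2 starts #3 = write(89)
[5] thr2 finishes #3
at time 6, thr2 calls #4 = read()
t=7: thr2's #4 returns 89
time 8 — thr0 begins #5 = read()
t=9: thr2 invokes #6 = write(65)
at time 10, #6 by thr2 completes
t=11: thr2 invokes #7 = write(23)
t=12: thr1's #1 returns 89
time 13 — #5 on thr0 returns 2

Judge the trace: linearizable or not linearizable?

not linearizable

through event 12 a valid linearization exists; event 13 (#5 responding at time 13) ends that
every one of the 12 real-time-consistent orders over 6 completed atomic register ops fails the sequential spec
no escape via the 1 pending operation (#7): every completion choice fails
for example #1, #2, #3, #4, #5, #6 (pending dropped) fails at step 1: #1 read() → 89 is not legal there
for example #1, #2, #3, #4, #6, #5 (pending dropped) fails at step 1: #1 read() → 89 is not legal there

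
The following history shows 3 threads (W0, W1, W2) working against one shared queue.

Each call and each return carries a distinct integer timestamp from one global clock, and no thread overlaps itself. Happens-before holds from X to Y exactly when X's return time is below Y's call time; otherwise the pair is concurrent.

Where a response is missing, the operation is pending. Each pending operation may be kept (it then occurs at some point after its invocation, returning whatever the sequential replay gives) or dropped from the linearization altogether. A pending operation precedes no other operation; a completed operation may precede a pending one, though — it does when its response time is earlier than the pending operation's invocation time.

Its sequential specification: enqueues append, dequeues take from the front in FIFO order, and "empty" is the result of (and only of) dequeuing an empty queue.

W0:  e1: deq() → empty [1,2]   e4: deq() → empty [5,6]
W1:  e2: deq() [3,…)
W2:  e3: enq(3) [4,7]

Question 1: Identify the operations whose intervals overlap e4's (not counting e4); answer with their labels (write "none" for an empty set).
e2, e3

concurrent with e4 ([5,6]): every op whose interval crosses 5..6
e1 [1,2]: before
e2 [3,…): concurrent
e3 [4,7]: concurrent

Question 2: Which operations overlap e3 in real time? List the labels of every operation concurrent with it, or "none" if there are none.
e2, e4

e3 spans [4,7]: anything still running between times 4 and 7 counts as concurrent
e1 [1,2]: before
e2 [3,…): concurrent
e4 [5,6]: concurrent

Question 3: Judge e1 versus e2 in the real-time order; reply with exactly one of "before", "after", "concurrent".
before

e1 spans [1,2], e2 spans [3,…)
resp(e1)=2 < inv(e2)=3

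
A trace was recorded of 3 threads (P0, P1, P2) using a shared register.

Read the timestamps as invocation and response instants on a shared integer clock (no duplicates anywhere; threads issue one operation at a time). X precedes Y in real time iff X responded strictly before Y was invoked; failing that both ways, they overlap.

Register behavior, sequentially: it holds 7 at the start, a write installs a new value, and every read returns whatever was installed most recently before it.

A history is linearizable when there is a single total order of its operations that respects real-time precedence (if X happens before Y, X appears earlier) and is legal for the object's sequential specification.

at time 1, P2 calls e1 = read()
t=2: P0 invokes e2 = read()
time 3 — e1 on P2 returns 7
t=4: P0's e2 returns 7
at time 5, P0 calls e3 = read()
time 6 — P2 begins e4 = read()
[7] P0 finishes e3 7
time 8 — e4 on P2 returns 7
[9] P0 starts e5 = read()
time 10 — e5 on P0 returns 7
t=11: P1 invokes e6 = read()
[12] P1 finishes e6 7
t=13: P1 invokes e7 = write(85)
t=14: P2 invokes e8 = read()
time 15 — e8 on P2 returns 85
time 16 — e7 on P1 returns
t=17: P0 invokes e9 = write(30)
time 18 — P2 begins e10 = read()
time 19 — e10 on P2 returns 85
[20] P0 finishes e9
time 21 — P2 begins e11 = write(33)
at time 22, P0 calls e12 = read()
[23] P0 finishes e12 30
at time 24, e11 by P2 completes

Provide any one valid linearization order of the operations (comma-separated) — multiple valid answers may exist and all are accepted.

e1, e2, e3, e4, e5, e6, e7, e8, e10, e9, e12, e11

1. e1 read() → 7, leaving value 7
2. e2 read() → 7, leaving value 7
3. e3 read() → 7, leaving value 7
4. e4 read() → 7, leaving value 7
5. e5 read() → 7, leaving value 7
6. e6 read() → 7, leaving value 7
7. e7 write(85), leaving value 85
8. e8 read() → 85, leaving value 85
9. e10 read() → 85, leaving value 85
10. e9 write(30), leaving value 30
11. e12 read() → 30, leaving value 30
12. e11 write(33), leaving value 33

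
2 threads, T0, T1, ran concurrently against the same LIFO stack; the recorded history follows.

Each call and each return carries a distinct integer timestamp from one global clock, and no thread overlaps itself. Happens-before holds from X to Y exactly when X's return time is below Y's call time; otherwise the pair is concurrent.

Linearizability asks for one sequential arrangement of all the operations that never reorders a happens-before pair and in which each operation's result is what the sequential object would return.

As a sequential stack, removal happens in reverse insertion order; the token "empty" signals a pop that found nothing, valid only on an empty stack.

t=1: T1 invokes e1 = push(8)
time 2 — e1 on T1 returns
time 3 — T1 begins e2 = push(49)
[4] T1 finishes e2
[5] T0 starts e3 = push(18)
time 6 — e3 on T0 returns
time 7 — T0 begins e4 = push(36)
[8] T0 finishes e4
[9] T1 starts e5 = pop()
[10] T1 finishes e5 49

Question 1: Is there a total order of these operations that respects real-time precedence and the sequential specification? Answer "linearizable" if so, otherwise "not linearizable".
events 1..9 are fine; event 10 — the response of e5 at time 10 — makes the prefix non-linearizable
exactly one order of the 5 completed ops respects real time; the LIFO stack replay fails
sample order e1, e2, e3, e4, e5 stalls at step 5 — e5 pop() → 49 has no legal effect

not linearizable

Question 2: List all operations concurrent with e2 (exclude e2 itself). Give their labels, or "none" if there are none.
e2 spans [3,4]: anything still running between times 3 and 4 counts as concurrent
e1 [1,2]: before
e3 [5,6]: after
e4 [7,8]: after
e5 [9,10]: after

none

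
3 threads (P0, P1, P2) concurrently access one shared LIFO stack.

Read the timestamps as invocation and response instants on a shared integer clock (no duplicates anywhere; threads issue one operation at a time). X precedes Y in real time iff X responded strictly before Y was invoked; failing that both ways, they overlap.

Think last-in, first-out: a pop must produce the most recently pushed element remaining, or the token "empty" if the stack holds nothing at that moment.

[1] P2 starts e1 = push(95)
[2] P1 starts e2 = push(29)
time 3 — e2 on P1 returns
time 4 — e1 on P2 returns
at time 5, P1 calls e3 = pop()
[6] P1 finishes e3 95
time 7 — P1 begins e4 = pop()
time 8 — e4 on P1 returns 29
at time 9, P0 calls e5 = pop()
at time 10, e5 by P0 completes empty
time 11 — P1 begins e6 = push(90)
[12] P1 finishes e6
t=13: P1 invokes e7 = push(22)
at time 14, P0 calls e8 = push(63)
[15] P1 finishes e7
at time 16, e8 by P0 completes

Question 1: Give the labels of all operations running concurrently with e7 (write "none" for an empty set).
Answer: e8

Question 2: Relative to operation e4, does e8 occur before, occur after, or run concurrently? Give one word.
Answer: after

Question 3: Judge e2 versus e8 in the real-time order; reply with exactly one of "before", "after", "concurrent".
Answer: before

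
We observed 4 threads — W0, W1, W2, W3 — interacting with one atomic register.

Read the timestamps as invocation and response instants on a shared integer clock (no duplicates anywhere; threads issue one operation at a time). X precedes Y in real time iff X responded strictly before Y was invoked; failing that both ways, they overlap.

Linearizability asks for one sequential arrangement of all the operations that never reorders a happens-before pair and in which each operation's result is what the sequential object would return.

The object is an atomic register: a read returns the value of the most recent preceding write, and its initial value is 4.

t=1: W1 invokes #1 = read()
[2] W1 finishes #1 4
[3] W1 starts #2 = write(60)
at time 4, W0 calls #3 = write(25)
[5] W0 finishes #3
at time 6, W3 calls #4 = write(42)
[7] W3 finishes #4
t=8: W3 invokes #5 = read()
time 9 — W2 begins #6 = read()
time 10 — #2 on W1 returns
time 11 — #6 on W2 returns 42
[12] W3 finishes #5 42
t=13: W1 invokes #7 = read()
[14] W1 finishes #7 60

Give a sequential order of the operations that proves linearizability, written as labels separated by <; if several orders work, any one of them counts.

1. #1 read() → 4, leaving value 4
2. #3 write(25), leaving value 25
3. #4 write(42), leaving value 42
4. #5 read() → 42, leaving value 42
5. #6 read() → 42, leaving value 42
6. #2 write(60), leaving value 60
7. #7 read() → 60, leaving value 60

#1 < #3 < #4 < #5 < #6 < #2 < #7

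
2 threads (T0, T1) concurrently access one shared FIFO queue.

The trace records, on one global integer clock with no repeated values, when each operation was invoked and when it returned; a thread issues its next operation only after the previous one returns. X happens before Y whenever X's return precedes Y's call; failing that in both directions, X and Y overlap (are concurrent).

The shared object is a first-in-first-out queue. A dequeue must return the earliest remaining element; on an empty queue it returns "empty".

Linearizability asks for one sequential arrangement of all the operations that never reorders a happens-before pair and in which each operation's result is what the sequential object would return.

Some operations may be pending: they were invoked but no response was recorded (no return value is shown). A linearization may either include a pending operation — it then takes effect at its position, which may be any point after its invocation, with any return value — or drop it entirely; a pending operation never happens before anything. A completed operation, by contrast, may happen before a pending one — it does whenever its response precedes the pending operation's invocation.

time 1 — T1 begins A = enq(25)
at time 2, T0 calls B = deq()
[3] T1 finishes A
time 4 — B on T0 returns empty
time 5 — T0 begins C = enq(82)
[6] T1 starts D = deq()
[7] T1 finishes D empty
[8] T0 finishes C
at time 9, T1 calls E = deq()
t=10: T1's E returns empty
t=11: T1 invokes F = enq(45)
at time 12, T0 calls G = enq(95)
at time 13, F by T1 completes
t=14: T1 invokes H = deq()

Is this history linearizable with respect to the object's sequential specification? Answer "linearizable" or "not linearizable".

already the first 7 events (up to D's response at time 7) admit no linearization; the first 6 still do
2 orders of the 3 completed FIFO queue ops respect real time; none is legal
no escape via the 1 pending operation (C): every completion choice fails
for example A, B, D (pending dropped) fails at step 2: B deq() → empty is not legal there
for example B, A, D (pending dropped) fails at step 3: D deq() → empty is not legal there

not linearizable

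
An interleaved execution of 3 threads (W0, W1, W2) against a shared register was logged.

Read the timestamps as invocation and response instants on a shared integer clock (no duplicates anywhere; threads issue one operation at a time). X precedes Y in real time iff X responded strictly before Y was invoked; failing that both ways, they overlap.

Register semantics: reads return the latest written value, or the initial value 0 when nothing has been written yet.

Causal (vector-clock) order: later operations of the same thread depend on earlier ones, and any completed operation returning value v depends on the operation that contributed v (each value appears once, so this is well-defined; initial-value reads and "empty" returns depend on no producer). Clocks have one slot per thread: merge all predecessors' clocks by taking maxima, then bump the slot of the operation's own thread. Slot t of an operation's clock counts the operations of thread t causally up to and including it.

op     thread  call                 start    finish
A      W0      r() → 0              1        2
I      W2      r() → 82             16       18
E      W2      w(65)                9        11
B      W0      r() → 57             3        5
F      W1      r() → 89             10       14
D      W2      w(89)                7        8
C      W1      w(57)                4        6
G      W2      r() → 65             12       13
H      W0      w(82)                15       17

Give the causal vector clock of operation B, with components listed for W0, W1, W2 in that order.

VC(D, invoked at 7): no causal predecessors; +1 on W2 → (0, 0, 1)
VC(C, invoked at 4): no causal predecessors; +1 on W1 → (0, 1, 0)
VC(A, invoked at 1): no causal predecessors; +1 on W0 → (1, 0, 0)
invoked at 9, E merges VC(D)=(0, 0, 1) and bumps W2's slot → (0, 0, 2)
invoked at 12, G merges VC(E)=(0, 0, 2) and bumps W2's slot → (0, 0, 3)
invoked at 10, F merges VC(C)=(0, 1, 0), VC(D)=(0, 0, 1) and bumps W1's slot → (0, 2, 1)
invoked at 3, B merges VC(A)=(1, 0, 0), VC(C)=(0, 1, 0) and bumps W0's slot → (2, 1, 0)
invoked at 15, H merges VC(B)=(2, 1, 0) and bumps W0's slot → (3, 1, 0)
invoked at 16, I merges VC(G)=(0, 0, 3), VC(H)=(3, 1, 0) and bumps W2's slot → (3, 1, 4)
target: VC(B) = (2, 1, 0)

(2, 1, 0)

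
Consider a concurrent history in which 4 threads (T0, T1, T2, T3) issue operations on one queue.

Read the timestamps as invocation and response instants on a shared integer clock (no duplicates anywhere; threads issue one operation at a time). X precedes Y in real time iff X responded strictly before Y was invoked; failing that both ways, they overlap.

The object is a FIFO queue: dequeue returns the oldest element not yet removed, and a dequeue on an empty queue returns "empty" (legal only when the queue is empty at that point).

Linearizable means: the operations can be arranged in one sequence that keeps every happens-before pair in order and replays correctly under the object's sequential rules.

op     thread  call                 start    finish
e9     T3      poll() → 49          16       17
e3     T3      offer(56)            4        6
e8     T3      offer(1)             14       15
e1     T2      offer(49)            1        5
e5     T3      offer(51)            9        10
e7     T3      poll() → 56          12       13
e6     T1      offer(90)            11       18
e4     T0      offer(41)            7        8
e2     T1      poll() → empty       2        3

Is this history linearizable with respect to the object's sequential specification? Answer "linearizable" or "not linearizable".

one valid linearization: e2, e3, e1, e4, e5, e6, e7, e8, e9
1. e2 poll() → empty, leaving queue <>
2. e3 offer(56), leaving queue <56>
3. e1 offer(49), leaving queue <56,49>
4. e4 offer(41), leaving queue <56,49,41>
5. e5 offer(51), leaving queue <56,49,41,51>
6. e6 offer(90), leaving queue <56,49,41,51,90>
7. e7 poll() → 56, leaving queue <49,41,51,90>
8. e8 offer(1), leaving queue <49,41,51,90,1>
9. e9 poll() → 49, leaving queue <41,51,90,1>

linearizable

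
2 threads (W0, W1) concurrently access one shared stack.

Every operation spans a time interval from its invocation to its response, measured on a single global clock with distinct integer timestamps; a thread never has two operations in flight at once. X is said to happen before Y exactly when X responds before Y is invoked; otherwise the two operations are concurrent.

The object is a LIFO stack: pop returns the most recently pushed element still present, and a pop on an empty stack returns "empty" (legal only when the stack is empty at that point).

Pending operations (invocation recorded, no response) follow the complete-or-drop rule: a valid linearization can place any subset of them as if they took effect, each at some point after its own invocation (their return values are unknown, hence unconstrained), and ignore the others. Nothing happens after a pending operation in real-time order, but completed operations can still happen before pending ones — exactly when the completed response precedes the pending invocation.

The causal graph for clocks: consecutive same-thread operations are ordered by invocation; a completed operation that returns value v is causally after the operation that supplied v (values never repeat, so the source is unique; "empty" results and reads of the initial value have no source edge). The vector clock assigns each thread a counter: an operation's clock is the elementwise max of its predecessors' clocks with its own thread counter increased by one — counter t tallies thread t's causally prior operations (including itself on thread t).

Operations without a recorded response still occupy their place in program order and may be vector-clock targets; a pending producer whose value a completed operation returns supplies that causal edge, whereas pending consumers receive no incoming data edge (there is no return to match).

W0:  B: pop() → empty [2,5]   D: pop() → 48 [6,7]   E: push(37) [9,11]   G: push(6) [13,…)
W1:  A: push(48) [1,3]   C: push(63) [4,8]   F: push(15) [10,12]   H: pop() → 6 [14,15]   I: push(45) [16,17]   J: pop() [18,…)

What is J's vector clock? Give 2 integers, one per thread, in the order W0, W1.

A, invoked 1, has no incoming edges; only W1's bump applies → (0, 1)
B, invoked 2, has no incoming edges; only W0's bump applies → (1, 0)
invoked at 4, C merges VC(A)=(0, 1) and bumps W1's slot → (0, 2)
invoked at 10, F merges VC(C)=(0, 2) and bumps W1's slot → (0, 3)
invoked at 6, D merges VC(A)=(0, 1), VC(B)=(1, 0) and bumps W0's slot → (2, 1)
invoked at 9, E merges VC(D)=(2, 1) and bumps W0's slot → (3, 1)
invoked at 13, G merges VC(E)=(3, 1) and bumps W0's slot → (4, 1)
invoked at 14, H merges VC(F)=(0, 3), VC(G)=(4, 1) and bumps W1's slot → (4, 4)
invoked at 16, I merges VC(H)=(4, 4) and bumps W1's slot → (4, 5)
invoked at 18, J merges VC(I)=(4, 5) and bumps W1's slot → (4, 6)
target: VC(J) = (4, 6)

(4, 6)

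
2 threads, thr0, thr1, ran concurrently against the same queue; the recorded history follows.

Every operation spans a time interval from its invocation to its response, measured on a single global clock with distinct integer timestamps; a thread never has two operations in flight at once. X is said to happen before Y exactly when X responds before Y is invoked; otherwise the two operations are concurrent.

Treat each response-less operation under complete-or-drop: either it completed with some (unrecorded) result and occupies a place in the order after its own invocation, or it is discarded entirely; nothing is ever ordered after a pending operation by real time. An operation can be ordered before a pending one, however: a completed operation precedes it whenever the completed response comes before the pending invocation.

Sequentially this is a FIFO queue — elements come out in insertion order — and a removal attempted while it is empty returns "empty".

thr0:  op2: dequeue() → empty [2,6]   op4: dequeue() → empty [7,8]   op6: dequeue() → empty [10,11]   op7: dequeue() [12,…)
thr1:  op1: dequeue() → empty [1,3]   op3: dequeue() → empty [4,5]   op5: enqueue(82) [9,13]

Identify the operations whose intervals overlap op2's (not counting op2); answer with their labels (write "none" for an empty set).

op1, op3

overlap test against op2 [2,6]: concurrent iff the interval meets 2..6
op1 [1,3]: concurrent
op3 [4,5]: concurrent
op4 [7,8]: after
op5 [9,13]: after
op6 [10,11]: after
op7 [12,…): after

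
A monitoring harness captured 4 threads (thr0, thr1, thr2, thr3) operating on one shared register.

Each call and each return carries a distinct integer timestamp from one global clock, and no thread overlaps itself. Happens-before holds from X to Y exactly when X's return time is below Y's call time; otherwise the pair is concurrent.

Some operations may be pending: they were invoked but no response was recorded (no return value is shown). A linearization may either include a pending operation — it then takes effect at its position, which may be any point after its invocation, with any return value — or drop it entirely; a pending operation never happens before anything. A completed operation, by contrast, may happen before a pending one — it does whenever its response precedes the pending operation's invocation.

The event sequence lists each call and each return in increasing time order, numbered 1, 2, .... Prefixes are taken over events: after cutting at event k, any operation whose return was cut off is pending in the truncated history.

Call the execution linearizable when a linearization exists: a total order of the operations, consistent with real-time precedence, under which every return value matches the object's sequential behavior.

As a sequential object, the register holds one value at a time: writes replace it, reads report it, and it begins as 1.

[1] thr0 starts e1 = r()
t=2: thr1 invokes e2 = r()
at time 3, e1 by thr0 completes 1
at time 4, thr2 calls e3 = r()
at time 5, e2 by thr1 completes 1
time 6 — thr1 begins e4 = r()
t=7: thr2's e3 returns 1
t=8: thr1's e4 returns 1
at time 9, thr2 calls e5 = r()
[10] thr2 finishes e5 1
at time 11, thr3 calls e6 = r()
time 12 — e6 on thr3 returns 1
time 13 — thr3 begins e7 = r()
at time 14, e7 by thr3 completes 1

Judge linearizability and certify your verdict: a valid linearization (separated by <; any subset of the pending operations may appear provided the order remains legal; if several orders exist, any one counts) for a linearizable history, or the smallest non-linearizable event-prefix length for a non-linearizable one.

step 1: e1 r() → 1 — value 1
step 2: e2 r() → 1 — value 1
step 3: e3 r() → 1 — value 1
step 4: e4 r() → 1 — value 1
step 5: e5 r() → 1 — value 1
step 6: e6 r() → 1 — value 1
step 7: e7 r() → 1 — value 1

linearizable — witness: e1 < e2 < e3 < e4 < e5 < e6 < e7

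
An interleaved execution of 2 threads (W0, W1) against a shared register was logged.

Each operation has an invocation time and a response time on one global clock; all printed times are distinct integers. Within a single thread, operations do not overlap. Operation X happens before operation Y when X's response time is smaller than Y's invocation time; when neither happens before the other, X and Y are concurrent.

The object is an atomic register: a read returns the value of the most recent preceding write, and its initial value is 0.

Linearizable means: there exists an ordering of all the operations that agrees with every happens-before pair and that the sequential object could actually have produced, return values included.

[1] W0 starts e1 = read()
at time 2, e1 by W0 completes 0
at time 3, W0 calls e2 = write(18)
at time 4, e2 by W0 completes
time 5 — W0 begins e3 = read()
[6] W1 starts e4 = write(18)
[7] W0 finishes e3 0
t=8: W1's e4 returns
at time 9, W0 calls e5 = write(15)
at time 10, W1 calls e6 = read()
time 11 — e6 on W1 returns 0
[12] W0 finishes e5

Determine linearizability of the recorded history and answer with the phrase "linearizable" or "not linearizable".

not linearizable

events 1..6 are fine; event 7 — the response of e3 at time 7 — makes the prefix non-linearizable
exhaustive check: the 3 completed register ops admit one real-time order; illegal
include/drop combinations of the 1 pending operation (e4) were all tried; none helps
one such order, e1, e2, e3 (pending dropped), breaks at step 3 where e3 read() → 0 is illegal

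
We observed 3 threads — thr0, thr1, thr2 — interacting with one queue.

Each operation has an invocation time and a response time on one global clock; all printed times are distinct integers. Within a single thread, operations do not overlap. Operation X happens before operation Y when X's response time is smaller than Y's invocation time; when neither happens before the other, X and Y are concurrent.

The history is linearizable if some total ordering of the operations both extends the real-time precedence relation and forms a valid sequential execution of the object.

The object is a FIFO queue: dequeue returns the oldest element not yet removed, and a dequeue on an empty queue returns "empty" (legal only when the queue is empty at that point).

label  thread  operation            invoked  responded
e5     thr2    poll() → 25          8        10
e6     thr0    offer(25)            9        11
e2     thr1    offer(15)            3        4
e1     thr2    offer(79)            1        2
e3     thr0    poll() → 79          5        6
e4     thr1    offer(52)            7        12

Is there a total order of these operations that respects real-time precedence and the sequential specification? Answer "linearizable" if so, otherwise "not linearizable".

prefix check: 1..9 passes, 1..10 fails once e5's time-10 response joins
a single order respects real time; the 4 completed queue operations fail replay along it
every completion of the 2 pending operations (e4, e6) was checked; none linearizes
one such order, e1, e2, e3, e5 (pending dropped), breaks at step 4 where e5 poll() → 25 is illegal

not linearizable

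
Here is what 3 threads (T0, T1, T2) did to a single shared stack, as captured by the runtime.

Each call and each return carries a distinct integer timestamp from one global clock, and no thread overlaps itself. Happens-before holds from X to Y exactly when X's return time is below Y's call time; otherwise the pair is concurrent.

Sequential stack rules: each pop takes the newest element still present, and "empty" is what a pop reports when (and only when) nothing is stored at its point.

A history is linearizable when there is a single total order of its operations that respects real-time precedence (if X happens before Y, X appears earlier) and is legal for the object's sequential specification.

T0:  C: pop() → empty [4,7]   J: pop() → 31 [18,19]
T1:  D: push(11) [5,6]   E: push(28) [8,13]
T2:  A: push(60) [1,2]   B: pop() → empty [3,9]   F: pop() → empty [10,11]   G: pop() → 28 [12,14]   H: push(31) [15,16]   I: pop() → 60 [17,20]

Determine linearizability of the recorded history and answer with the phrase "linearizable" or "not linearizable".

events 1..8 are fine; event 9 — the response of B at time 9 — makes the prefix non-linearizable
checked exhaustively: 6 real-time-consistent orders of 4 completed operations, zero legal stack replays
no completion choice of the 1 pending operation (E) rescues it — every subset was tried
e.g. A, B, C, D (pending dropped): illegal at step 2, since B pop() → empty cannot apply there
e.g. A, B, D, C (pending dropped): illegal at step 2, since B pop() → empty cannot apply there

not linearizable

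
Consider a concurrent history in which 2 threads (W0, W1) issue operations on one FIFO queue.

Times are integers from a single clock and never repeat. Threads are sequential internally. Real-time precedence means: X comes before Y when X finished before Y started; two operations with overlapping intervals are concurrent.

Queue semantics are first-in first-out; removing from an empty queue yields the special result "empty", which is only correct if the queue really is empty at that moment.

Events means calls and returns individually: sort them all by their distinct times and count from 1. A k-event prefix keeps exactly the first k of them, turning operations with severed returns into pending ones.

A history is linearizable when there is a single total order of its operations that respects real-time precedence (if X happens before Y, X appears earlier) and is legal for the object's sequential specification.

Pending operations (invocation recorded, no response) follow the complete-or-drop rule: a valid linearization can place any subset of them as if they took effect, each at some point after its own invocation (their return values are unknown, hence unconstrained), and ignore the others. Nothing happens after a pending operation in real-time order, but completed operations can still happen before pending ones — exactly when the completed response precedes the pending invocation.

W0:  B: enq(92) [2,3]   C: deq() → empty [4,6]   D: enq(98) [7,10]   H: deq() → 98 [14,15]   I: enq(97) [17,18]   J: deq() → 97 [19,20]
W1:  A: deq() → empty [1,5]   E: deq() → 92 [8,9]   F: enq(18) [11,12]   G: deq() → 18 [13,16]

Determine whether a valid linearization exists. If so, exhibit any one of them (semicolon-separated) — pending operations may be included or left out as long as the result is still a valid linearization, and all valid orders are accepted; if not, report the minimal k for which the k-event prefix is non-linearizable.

not linearizable — minimal violating prefix: 6 events

prefix check: 1..5 passes, 1..6 fails once C's time-6 response joins
the 3 completed operations admit 3 real-time orders; each fails the FIFO queue replay
one such order, A, B, C, breaks at step 3 where C deq() → empty is illegal
one such order, B, A, C, breaks at step 2 where A deq() → empty is illegal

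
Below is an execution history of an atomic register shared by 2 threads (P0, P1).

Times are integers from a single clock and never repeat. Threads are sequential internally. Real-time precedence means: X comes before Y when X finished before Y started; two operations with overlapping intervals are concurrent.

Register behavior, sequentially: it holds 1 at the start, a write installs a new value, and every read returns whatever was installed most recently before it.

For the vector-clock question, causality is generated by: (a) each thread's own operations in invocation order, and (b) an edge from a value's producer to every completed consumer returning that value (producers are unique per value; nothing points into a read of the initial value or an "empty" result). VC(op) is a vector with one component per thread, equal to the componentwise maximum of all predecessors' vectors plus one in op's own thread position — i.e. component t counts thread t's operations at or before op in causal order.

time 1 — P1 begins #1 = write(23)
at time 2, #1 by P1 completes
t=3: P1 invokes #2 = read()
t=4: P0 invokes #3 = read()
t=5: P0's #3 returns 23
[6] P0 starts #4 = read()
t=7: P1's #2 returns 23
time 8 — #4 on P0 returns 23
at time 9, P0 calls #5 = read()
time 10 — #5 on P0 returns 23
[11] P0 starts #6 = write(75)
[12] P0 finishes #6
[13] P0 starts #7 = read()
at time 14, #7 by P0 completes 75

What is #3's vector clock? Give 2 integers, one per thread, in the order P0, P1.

(1, 1)

#1 (invocation 1): nothing precedes it; P1's component alone gives (0, 1)
VC(#2, invoked at 3): max of VC(#1)=(0, 1), then +1 on thread P1 → (0, 2)
VC(#3, invoked at 4): max of VC(#1)=(0, 1), then +1 on thread P0 → (1, 1)
VC(#4, invoked at 6): max of VC(#1)=(0, 1), VC(#3)=(1, 1), then +1 on thread P0 → (2, 1)
VC(#5, invoked at 9): max of VC(#1)=(0, 1), VC(#4)=(2, 1), then +1 on thread P0 → (3, 1)
VC(#6, invoked at 11): max of VC(#5)=(3, 1), then +1 on thread P0 → (4, 1)
VC(#7, invoked at 13): max of VC(#6)=(4, 1), then +1 on thread P0 → (5, 1)
target: VC(#3) = (1, 1)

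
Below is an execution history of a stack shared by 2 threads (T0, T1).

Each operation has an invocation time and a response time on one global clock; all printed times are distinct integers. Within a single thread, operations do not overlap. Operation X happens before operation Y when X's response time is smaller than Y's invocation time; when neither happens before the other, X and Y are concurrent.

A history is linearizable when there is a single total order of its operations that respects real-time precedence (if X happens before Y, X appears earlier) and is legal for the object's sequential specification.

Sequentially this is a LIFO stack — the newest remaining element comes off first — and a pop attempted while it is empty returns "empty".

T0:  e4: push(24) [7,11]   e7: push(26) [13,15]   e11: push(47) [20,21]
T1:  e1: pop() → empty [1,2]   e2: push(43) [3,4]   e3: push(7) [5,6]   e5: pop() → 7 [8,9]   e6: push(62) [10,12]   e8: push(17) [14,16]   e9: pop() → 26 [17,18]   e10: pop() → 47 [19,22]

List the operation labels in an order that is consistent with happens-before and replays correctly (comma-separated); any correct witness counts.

e1, e2, e3, e5, e4, e6, e8, e7, e9, e11, e10

1. e1 pop() → empty, leaving stack <>
2. e2 push(43), leaving stack <43>
3. e3 push(7), leaving stack <43,7>
4. e5 pop() → 7, leaving stack <43>
5. e4 push(24), leaving stack <43,24>
6. e6 push(62), leaving stack <43,24,62>
7. e8 push(17), leaving stack <43,24,62,17>
8. e7 push(26), leaving stack <43,24,62,17,26>
9. e9 pop() → 26, leaving stack <43,24,62,17>
10. e11 push(47), leaving stack <43,24,62,17,47>
11. e10 pop() → 47, leaving stack <43,24,62,17>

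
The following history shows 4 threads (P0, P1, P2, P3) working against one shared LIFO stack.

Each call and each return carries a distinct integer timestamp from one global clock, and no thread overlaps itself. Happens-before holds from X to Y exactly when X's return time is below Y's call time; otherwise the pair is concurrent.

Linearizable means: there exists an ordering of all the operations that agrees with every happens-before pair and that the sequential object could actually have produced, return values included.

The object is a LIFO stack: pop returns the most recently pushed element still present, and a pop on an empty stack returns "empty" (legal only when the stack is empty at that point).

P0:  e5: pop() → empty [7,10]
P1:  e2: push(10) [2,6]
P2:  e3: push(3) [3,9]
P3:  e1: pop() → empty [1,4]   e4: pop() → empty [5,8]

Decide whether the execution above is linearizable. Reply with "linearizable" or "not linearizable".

not linearizable

prefix check: 1..9 passes, 1..10 fails once e5's time-10 response joins
the 5 completed operations admit 25 real-time orders; each fails the LIFO stack replay
take e1, e2, e3, e4, e5: step 4 already fails, because e4 pop() → empty cannot occur there
take e1, e2, e3, e5, e4: step 4 already fails, because e5 pop() → empty cannot occur there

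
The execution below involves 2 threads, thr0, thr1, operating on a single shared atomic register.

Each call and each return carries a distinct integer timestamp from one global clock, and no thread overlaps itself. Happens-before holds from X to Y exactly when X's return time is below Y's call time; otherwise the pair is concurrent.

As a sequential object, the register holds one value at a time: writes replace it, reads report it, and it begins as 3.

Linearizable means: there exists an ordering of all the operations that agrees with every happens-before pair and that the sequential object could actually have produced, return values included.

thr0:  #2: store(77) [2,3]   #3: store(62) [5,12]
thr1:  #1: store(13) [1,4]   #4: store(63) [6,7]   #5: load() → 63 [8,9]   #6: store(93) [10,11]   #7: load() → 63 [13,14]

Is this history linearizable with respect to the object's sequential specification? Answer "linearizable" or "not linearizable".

prefix check: 1..13 passes, 1..14 fails once #7's time-14 response joins
every one of the 8 real-time-consistent orders over 7 completed atomic register ops fails the sequential spec
sample order #1, #2, #3, #4, #5, #6, #7 stalls at step 7 — #7 load() → 63 has no legal effect
sample order #1, #2, #4, #3, #5, #6, #7 stalls at step 5 — #5 load() → 63 has no legal effect

not linearizable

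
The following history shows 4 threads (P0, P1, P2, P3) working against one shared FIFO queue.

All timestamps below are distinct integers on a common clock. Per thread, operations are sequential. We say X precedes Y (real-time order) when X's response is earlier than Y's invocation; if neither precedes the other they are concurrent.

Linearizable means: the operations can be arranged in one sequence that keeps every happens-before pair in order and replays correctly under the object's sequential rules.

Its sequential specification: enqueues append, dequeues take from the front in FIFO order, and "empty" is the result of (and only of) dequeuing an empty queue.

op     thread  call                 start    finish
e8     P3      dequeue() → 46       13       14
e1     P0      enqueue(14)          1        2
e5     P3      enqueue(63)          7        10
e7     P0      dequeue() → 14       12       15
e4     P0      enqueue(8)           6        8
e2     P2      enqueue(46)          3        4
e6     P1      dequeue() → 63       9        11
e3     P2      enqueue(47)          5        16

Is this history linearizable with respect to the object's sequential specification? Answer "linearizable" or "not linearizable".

through event 10 a valid linearization exists; event 11 (e6 responding at time 11) ends that
every one of the 3 real-time-consistent orders over 5 completed FIFO queue ops fails the sequential spec
no completion choice of the 1 pending operation (e3) rescues it — every subset was tried
take e1, e2, e4, e5, e6 (pending dropped): step 5 already fails, because e6 dequeue() → 63 cannot occur there
take e1, e2, e4, e6, e5 (pending dropped): step 4 already fails, because e6 dequeue() → 63 cannot occur there

not linearizable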